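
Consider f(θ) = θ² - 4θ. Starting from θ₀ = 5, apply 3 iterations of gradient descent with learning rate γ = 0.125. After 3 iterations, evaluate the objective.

-2.398193359375

f′(θ) = 2θ - 4
θ₁ = 5 − 0.125·6 = 4.25
θ₂ = 4.25 − 0.125·4.5 = 3.6875
θ₃ = 3.6875 − 0.125·3.375 = 3.265625
f(3.265625) = -2.398193359375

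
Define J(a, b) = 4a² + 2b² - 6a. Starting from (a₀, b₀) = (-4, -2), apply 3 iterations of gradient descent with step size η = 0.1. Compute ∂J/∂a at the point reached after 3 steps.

∇J = (8a - 6, 4b)
Step 1: at (-4, -2), ∇J = (-38, -8) → (-4, -2) − 0.1·(-38, -8) = (-0.2, -1.2)
Step 2: at (-0.2, -1.2), ∇J = (-7.6, -4.8) → (-0.2, -1.2) − 0.1·(-7.6, -4.8) = (0.56, -0.72)
Step 3: at (0.56, -0.72), ∇J = (-1.52, -2.88) → (0.56, -0.72) − 0.1·(-1.52, -2.88) = (0.712, -0.432)
∂J/∂a at (0.712, -0.432) = -0.304

-0.304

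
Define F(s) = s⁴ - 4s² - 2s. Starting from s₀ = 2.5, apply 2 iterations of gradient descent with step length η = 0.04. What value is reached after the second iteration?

1.13256448

F′(s) = 4s³ - 8s - 2
Step 1: F′(2.5) = 40.5; s₁ = 2.5 − 0.04·40.5 = 0.88
Step 2: F′(0.88) = -6.314112; s₂ = 0.88 − 0.04·(-6.314112) = 1.13256448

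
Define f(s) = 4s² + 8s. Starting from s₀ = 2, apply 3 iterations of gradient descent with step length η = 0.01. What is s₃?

1.336064

f′(s) = 8s + 8
Step 1: f′(2) = 24; s₁ = 2 − 0.01·24 = 1.76
Step 2: f′(1.76) = 22.08; s₂ = 1.76 − 0.01·22.08 = 1.5392
Step 3: f′(1.5392) = 20.3136; s₃ = 1.5392 − 0.01·20.3136 = 1.336064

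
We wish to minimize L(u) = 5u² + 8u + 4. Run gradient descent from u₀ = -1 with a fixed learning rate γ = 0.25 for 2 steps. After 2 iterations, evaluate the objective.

1.8125

L′(u) = 10u + 8
u₁ = -1 − 0.25·(-2) = -0.5
u₂ = -0.5 − 0.25·3 = -1.25
L(-1.25) = 1.8125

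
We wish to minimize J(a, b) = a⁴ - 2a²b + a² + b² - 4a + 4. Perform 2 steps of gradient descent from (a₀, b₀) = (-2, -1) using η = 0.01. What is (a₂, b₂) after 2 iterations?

(-1.25440768, -0.835792)

∇J = (4a³ - 4ab + 2a - 4, -2a² + 2b)
Step 1: at (-2, -1), ∇J = (-48, -10) → (-2, -1) − 0.01·(-48, -10) = (-1.52, -0.9)
Step 2: at (-1.52, -0.9), ∇J = (-26.559232, -6.4208) → (-1.52, -0.9) − 0.01·(-26.559232, -6.4208) = (-1.25440768, -0.835792)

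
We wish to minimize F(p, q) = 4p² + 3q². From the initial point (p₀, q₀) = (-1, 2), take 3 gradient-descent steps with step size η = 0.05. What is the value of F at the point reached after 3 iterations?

1.598412

∇F = (8p, 6q)
Step 1: at (-1, 2), ∇F = (-8, 12) → (-1, 2) − 0.05·(-8, 12) = (-0.6, 1.4)
Step 2: at (-0.6, 1.4), ∇F = (-4.8, 8.4) → (-0.6, 1.4) − 0.05·(-4.8, 8.4) = (-0.36, 0.98)
Step 3: at (-0.36, 0.98), ∇F = (-2.88, 5.88) → (-0.36, 0.98) − 0.05·(-2.88, 5.88) = (-0.216, 0.686)
F(-0.216, 0.686) = 1.598412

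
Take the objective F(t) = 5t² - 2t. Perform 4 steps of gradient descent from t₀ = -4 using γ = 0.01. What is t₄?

-2.55562

F′(t) = 10t - 2
Step 1: F′(-4) = -42; t₁ = -4 − 0.01·(-42) = -3.58
Step 2: F′(-3.58) = -37.8; t₂ = -3.58 − 0.01·(-37.8) = -3.202
Step 3: F′(-3.202) = -34.02; t₃ = -3.202 − 0.01·(-34.02) = -2.8618
Step 4: F′(-2.8618) = -30.618; t₄ = -2.8618 − 0.01·(-30.618) = -2.55562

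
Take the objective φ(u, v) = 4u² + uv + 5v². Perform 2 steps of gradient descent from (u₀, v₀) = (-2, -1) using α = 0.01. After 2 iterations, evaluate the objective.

∇φ = (8u + v, u + 10v)
Step 1: at (-2, -1), ∇φ = (-17, -12) → (-2, -1) − 0.01·(-17, -12) = (-1.83, -0.88)
Step 2: at (-1.83, -0.88), ∇φ = (-15.52, -10.63) → (-1.83, -0.88) − 0.01·(-15.52, -10.63) = (-1.6748, -0.7737)
φ(-1.6748, -0.7737) = 15.50867137

15.50867137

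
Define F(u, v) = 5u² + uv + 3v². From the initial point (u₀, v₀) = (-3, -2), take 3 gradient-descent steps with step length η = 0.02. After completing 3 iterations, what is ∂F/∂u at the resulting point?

∇F = (10u + v, u + 6v)
Step 1: at (-3, -2), ∇F = (-32, -15) → (-3, -2) − 0.02·(-32, -15) = (-2.36, -1.7)
Step 2: at (-2.36, -1.7), ∇F = (-25.3, -12.56) → (-2.36, -1.7) − 0.02·(-25.3, -12.56) = (-1.854, -1.4488)
Step 3: at (-1.854, -1.4488), ∇F = (-19.9888, -10.5468) → (-1.854, -1.4488) − 0.02·(-19.9888, -10.5468) = (-1.454224, -1.237864)
∂F/∂u at (-1.454224, -1.237864) = -15.780104

-15.780104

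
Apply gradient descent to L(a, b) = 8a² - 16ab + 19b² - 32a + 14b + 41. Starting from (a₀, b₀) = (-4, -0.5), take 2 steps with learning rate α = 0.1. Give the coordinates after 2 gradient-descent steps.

∇L = (16a - 16b - 32, -16a + 38b + 14)
(a₁, b₁) = (-4, -0.5) − 0.1·(-88, 59) = (4.8, -6.4)
(a₂, b₂) = (4.8, -6.4) − 0.1·(147.2, -306) = (-9.92, 24.2)

(-9.92, 24.2)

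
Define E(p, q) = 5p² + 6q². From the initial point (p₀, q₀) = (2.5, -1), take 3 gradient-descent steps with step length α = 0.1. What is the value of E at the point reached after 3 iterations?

0.000384

∇E = (10p, 12q)
Step 1: at (2.5, -1), ∇E = (25, -12) → (2.5, -1) − 0.1·(25, -12) = (0, 0.2)
Step 2: at (0, 0.2), ∇E = (0, 2.4) → (0, 0.2) − 0.1·(0, 2.4) = (0, -0.04)
Step 3: at (0, -0.04), ∇E = (0, -0.48) → (0, -0.04) − 0.1·(0, -0.48) = (0, 0.008)
E(0, 0.008) = 0.000384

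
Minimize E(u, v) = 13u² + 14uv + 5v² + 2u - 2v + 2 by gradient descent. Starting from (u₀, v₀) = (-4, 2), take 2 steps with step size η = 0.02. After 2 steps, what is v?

∇E = (26u + 14v + 2, 14u + 10v - 2)
Step 1: at (-4, 2), ∇E = (-74, -38) → (-4, 2) − 0.02·(-74, -38) = (-2.52, 2.76)
Step 2: at (-2.52, 2.76), ∇E = (-24.88, -9.68) → (-2.52, 2.76) − 0.02·(-24.88, -9.68) = (-2.0224, 2.9536)
v = 2.9536

2.9536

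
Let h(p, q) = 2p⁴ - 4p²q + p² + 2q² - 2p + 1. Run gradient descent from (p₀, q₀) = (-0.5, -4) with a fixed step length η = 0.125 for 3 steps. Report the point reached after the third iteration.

(982.125, 50.53125)

∇h = (8p³ - 8pq + 2p - 2, -4p² + 4q)
Step 1: at (-0.5, -4), ∇h = (-20, -17) → (-0.5, -4) − 0.125·(-20, -17) = (2, -1.875)
Step 2: at (2, -1.875), ∇h = (96, -23.5) → (2, -1.875) − 0.125·(96, -23.5) = (-10, 1.0625)
Step 3: at (-10, 1.0625), ∇h = (-7937, -395.75) → (-10, 1.0625) − 0.125·(-7937, -395.75) = (982.125, 50.53125)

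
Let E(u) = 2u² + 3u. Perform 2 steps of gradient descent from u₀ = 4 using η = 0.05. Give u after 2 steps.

E′(u) = 4u + 3
Step 1: E′(4) = 19; u₁ = 4 − 0.05·19 = 3.05
Step 2: E′(3.05) = 15.2; u₂ = 3.05 − 0.05·15.2 = 2.29

2.29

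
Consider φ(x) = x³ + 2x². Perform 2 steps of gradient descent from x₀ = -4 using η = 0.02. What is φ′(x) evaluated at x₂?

70.517712355328

φ′(x) = 3x² + 4x
x₁ = -4 − 0.02·32 = -4.64
x₂ = -4.64 − 0.02·46.0288 = -5.560576
φ′(x) at (-5.560576) = 70.517712355328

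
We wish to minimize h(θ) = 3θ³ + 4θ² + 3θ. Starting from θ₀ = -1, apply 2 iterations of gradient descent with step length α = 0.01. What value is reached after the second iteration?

-1.084144

h′(θ) = 9θ² + 8θ + 3
Step 1: h′(-1) = 4; θ₁ = -1 − 0.01·4 = -1.04
Step 2: h′(-1.04) = 4.4144; θ₂ = -1.04 − 0.01·4.4144 = -1.084144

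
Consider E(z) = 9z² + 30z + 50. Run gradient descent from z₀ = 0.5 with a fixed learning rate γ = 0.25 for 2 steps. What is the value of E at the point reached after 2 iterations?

6365.140625

E′(z) = 18z + 30
z₁ = 0.5 − 0.25·39 = -9.25
z₂ = -9.25 − 0.25·(-136.5) = 24.875
E(24.875) = 6365.140625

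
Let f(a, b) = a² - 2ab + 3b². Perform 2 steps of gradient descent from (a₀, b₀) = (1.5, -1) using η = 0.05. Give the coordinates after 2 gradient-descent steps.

∇f = (2a - 2b, -2a + 6b)
Step 1: at (1.5, -1), ∇f = (5, -9) → (1.5, -1) − 0.05·(5, -9) = (1.25, -0.55)
Step 2: at (1.25, -0.55), ∇f = (3.6, -5.8) → (1.25, -0.55) − 0.05·(3.6, -5.8) = (1.07, -0.26)

(1.07, -0.26)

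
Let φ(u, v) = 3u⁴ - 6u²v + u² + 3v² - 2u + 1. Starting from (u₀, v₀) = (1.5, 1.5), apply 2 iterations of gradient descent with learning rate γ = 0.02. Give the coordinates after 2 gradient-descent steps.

∇φ = (12u³ - 12uv + 2u - 2, -6u² + 6v)
Step 1: at (1.5, 1.5), ∇φ = (14.5, -4.5) → (1.5, 1.5) − 0.02·(14.5, -4.5) = (1.21, 1.59)
Step 2: at (1.21, 1.59), ∇φ = (-1.408068, 0.7554) → (1.21, 1.59) − 0.02·(-1.408068, 0.7554) = (1.23816136, 1.574892)

(1.23816136, 1.574892)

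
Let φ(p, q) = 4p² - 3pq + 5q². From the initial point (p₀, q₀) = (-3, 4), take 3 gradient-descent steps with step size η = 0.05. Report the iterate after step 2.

∇φ = (8p - 3q, -3p + 10q)
(p₁, q₁) = (-3, 4) − 0.05·(-36, 49) = (-1.2, 1.55)
(p₂, q₂) = (-1.2, 1.55) − 0.05·(-14.25, 19.1) = (-0.4875, 0.595)

(-0.4875, 0.595)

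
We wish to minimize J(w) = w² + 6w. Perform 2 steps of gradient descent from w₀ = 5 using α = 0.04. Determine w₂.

J′(w) = 2w + 6
w₁ = 5 − 0.04·16 = 4.36
w₂ = 4.36 − 0.04·14.72 = 3.7712

3.7712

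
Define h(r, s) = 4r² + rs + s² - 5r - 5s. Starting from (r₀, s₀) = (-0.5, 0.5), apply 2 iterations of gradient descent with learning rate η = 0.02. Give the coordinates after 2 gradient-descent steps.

∇h = (8r + s - 5, r + 2s - 5)
(r₁, s₁) = (-0.5, 0.5) − 0.02·(-8.5, -4.5) = (-0.33, 0.59)
(r₂, s₂) = (-0.33, 0.59) − 0.02·(-7.05, -4.15) = (-0.189, 0.673)

(-0.189, 0.673)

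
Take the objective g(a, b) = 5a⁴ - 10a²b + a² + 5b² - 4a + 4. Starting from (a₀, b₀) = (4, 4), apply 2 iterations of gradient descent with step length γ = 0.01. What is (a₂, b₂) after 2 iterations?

(24.5284288, 7.86096)

∇g = (20a³ - 20ab + 2a - 4, -10a² + 10b)
Step 1: at (4, 4), ∇g = (964, -120) → (4, 4) − 0.01·(964, -120) = (-5.64, 5.2)
Step 2: at (-5.64, 5.2), ∇g = (-3016.84288, -266.096) → (-5.64, 5.2) − 0.01·(-3016.84288, -266.096) = (24.5284288, 7.86096)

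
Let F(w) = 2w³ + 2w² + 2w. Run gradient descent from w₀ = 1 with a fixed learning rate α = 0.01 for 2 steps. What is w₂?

F′(w) = 6w² + 4w + 2
Step 1: F′(1) = 12; w₁ = 1 − 0.01·12 = 0.88
Step 2: F′(0.88) = 10.1664; w₂ = 0.88 − 0.01·10.1664 = 0.778336

0.778336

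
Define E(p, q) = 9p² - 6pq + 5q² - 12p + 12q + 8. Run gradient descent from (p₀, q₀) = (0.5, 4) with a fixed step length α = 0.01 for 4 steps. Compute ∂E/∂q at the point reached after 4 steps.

∇E = (18p - 6q - 12, -6p + 10q + 12)
(p₁, q₁) = (0.5, 4) − 0.01·(-27, 49) = (0.77, 3.51)
(p₂, q₂) = (0.77, 3.51) − 0.01·(-19.2, 42.48) = (0.962, 3.0852)
(p₃, q₃) = (0.962, 3.0852) − 0.01·(-13.1952, 37.08) = (1.093952, 2.7144)
(p₄, q₄) = (1.093952, 2.7144) − 0.01·(-8.595264, 32.580288) = (1.17990464, 2.38859712)
∂E/∂q at (1.17990464, 2.38859712) = 28.80654336

28.80654336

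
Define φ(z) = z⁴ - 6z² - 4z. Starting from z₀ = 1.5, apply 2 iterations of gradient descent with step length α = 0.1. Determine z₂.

0.37885

φ′(z) = 4z³ - 12z - 4
z₁ = 1.5 − 0.1·(-8.5) = 2.35
z₂ = 2.35 − 0.1·19.7115 = 0.37885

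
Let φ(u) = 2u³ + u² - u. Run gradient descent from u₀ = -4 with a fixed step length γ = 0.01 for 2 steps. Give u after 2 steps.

φ′(u) = 6u² + 2u - 1
u₁ = -4 − 0.01·87 = -4.87
u₂ = -4.87 − 0.01·131.5614 = -6.185614

-6.185614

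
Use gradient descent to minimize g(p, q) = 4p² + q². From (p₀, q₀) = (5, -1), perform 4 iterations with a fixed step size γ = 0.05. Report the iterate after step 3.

∇g = (8p, 2q)
Step 1: at (5, -1), ∇g = (40, -2) → (5, -1) − 0.05·(40, -2) = (3, -0.9)
Step 2: at (3, -0.9), ∇g = (24, -1.8) → (3, -0.9) − 0.05·(24, -1.8) = (1.8, -0.81)
Step 3: at (1.8, -0.81), ∇g = (14.4, -1.62) → (1.8, -0.81) − 0.05·(14.4, -1.62) = (1.08, -0.729)

(1.08, -0.729)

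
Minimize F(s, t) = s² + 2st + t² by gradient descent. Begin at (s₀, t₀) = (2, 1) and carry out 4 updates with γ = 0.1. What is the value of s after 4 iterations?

∇F = (2s + 2t, 2s + 2t)
Step 1: at (2, 1), ∇F = (6, 6) → (2, 1) − 0.1·(6, 6) = (1.4, 0.4)
Step 2: at (1.4, 0.4), ∇F = (3.6, 3.6) → (1.4, 0.4) − 0.1·(3.6, 3.6) = (1.04, 0.04)
Step 3: at (1.04, 0.04), ∇F = (2.16, 2.16) → (1.04, 0.04) − 0.1·(2.16, 2.16) = (0.824, -0.176)
Step 4: at (0.824, -0.176), ∇F = (1.296, 1.296) → (0.824, -0.176) − 0.1·(1.296, 1.296) = (0.6944, -0.3056)
s = 0.6944

0.6944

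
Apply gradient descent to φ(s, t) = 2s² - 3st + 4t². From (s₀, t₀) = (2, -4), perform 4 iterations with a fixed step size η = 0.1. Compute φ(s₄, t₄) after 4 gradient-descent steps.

0.00206368

∇φ = (4s - 3t, -3s + 8t)
Step 1: at (2, -4), ∇φ = (20, -38) → (2, -4) − 0.1·(20, -38) = (0, -0.2)
Step 2: at (0, -0.2), ∇φ = (0.6, -1.6) → (0, -0.2) − 0.1·(0.6, -1.6) = (-0.06, -0.04)
Step 3: at (-0.06, -0.04), ∇φ = (-0.12, -0.14) → (-0.06, -0.04) − 0.1·(-0.12, -0.14) = (-0.048, -0.026)
Step 4: at (-0.048, -0.026), ∇φ = (-0.114, -0.064) → (-0.048, -0.026) − 0.1·(-0.114, -0.064) = (-0.0366, -0.0196)
φ(-0.0366, -0.0196) = 0.00206368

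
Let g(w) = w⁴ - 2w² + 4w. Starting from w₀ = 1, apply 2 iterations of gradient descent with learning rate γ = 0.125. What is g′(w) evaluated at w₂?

3.2763671875

g′(w) = 4w³ - 4w + 4
w₁ = 1 − 0.125·4 = 0.5
w₂ = 0.5 − 0.125·2.5 = 0.1875
g′(w) at (0.1875) = 3.2763671875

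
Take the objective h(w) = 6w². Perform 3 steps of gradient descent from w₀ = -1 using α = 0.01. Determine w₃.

-0.681472

h′(w) = 12w
Step 1: h′(-1) = -12; w₁ = -1 − 0.01·(-12) = -0.88
Step 2: h′(-0.88) = -10.56; w₂ = -0.88 − 0.01·(-10.56) = -0.7744
Step 3: h′(-0.7744) = -9.2928; w₃ = -0.7744 − 0.01·(-9.2928) = -0.681472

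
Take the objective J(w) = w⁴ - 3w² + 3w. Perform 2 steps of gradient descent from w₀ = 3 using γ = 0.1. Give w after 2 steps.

J′(w) = 4w³ - 6w + 3
w₁ = 3 − 0.1·93 = -6.3
w₂ = -6.3 − 0.1·(-959.388) = 89.6388

89.6388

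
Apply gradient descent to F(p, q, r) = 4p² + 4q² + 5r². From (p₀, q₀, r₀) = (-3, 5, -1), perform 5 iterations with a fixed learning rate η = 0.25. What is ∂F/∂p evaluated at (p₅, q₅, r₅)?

∇F = (8p, 8q, 10r)
Step 1: at (-3, 5, -1), ∇F = (-24, 40, -10) → (-3, 5, -1) − 0.25·(-24, 40, -10) = (3, -5, 1.5)
Step 2: at (3, -5, 1.5), ∇F = (24, -40, 15) → (3, -5, 1.5) − 0.25·(24, -40, 15) = (-3, 5, -2.25)
Step 3: at (-3, 5, -2.25), ∇F = (-24, 40, -22.5) → (-3, 5, -2.25) − 0.25·(-24, 40, -22.5) = (3, -5, 3.375)
Step 4: at (3, -5, 3.375), ∇F = (24, -40, 33.75) → (3, -5, 3.375) − 0.25·(24, -40, 33.75) = (-3, 5, -5.0625)
Step 5: at (-3, 5, -5.0625), ∇F = (-24, 40, -50.625) → (-3, 5, -5.0625) − 0.25·(-24, 40, -50.625) = (3, -5, 7.59375)
∂F/∂p at (3, -5, 7.59375) = 24

24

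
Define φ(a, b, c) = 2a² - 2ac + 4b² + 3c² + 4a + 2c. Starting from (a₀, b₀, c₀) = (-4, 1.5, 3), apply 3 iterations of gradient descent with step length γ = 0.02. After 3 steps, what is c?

1.55296

∇φ = (4a - 2c + 4, 8b, -2a + 6c + 2)
(a₁, b₁, c₁) = (-4, 1.5, 3) − 0.02·(-18, 12, 28) = (-3.64, 1.26, 2.44)
(a₂, b₂, c₂) = (-3.64, 1.26, 2.44) − 0.02·(-15.44, 10.08, 23.92) = (-3.3312, 1.0584, 1.9616)
(a₃, b₃, c₃) = (-3.3312, 1.0584, 1.9616) − 0.02·(-13.248, 8.4672, 20.432) = (-3.06624, 0.889056, 1.55296)
c = 1.55296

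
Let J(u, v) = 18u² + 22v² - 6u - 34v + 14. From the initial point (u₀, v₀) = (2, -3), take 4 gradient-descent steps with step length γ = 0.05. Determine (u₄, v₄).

(0.9176, -7.0504)

∇J = (36u - 6, 44v - 34)
Step 1: at (2, -3), ∇J = (66, -166) → (2, -3) − 0.05·(66, -166) = (-1.3, 5.3)
Step 2: at (-1.3, 5.3), ∇J = (-52.8, 199.2) → (-1.3, 5.3) − 0.05·(-52.8, 199.2) = (1.34, -4.66)
Step 3: at (1.34, -4.66), ∇J = (42.24, -239.04) → (1.34, -4.66) − 0.05·(42.24, -239.04) = (-0.772, 7.292)
Step 4: at (-0.772, 7.292), ∇J = (-33.792, 286.848) → (-0.772, 7.292) − 0.05·(-33.792, 286.848) = (0.9176, -7.0504)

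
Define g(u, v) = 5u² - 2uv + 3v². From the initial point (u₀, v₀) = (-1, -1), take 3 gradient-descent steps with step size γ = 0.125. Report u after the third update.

0

∇g = (10u - 2v, -2u + 6v)
Step 1: at (-1, -1), ∇g = (-8, -4) → (-1, -1) − 0.125·(-8, -4) = (0, -0.5)
Step 2: at (0, -0.5), ∇g = (1, -3) → (0, -0.5) − 0.125·(1, -3) = (-0.125, -0.125)
Step 3: at (-0.125, -0.125), ∇g = (-1, -0.5) → (-0.125, -0.125) − 0.125·(-1, -0.5) = (0, -0.0625)
u = 0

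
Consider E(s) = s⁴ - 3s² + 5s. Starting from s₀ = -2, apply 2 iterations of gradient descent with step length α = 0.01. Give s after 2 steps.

E′(s) = 4s³ - 6s + 5
Step 1: E′(-2) = -15; s₁ = -2 − 0.01·(-15) = -1.85
Step 2: E′(-1.85) = -9.2265; s₂ = -1.85 − 0.01·(-9.2265) = -1.757735

-1.757735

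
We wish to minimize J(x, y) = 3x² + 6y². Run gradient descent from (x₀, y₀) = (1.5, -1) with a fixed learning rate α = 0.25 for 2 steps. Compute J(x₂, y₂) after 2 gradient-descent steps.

96.421875

∇J = (6x, 12y)
Step 1: at (1.5, -1), ∇J = (9, -12) → (1.5, -1) − 0.25·(9, -12) = (-0.75, 2)
Step 2: at (-0.75, 2), ∇J = (-4.5, 24) → (-0.75, 2) − 0.25·(-4.5, 24) = (0.375, -4)
J(0.375, -4) = 96.421875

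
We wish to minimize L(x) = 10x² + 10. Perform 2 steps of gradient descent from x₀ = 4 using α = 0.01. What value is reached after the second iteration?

L′(x) = 20x
Step 1: L′(4) = 80; x₁ = 4 − 0.01·80 = 3.2
Step 2: L′(3.2) = 64; x₂ = 3.2 − 0.01·64 = 2.56

2.56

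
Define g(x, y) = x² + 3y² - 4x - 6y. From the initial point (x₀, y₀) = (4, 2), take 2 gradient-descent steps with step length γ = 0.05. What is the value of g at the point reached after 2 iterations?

∇g = (2x - 4, 6y - 6)
Step 1: at (4, 2), ∇g = (4, 6) → (4, 2) − 0.05·(4, 6) = (3.8, 1.7)
Step 2: at (3.8, 1.7), ∇g = (3.6, 4.2) → (3.8, 1.7) − 0.05·(3.6, 4.2) = (3.62, 1.49)
g(3.62, 1.49) = -3.6553

-3.6553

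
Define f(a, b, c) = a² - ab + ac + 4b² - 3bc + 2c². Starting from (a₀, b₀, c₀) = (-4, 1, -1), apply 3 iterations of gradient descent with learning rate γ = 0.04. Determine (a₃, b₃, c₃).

∇f = (2a - b + c, -a + 8b - 3c, a - 3b + 4c)
Step 1: at (-4, 1, -1), ∇f = (-10, 15, -11) → (-4, 1, -1) − 0.04·(-10, 15, -11) = (-3.6, 0.4, -0.56)
Step 2: at (-3.6, 0.4, -0.56), ∇f = (-8.16, 8.48, -7.04) → (-3.6, 0.4, -0.56) − 0.04·(-8.16, 8.48, -7.04) = (-3.2736, 0.0608, -0.2784)
Step 3: at (-3.2736, 0.0608, -0.2784), ∇f = (-6.8864, 4.5952, -4.5696) → (-3.2736, 0.0608, -0.2784) − 0.04·(-6.8864, 4.5952, -4.5696) = (-2.998144, -0.123008, -0.095616)

(-2.998144, -0.123008, -0.095616)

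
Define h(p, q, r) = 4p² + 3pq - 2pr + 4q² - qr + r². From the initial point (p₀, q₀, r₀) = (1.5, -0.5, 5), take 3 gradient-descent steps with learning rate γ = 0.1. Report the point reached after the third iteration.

(0.974, 0.018, 3.177)

∇h = (8p + 3q - 2r, 3p + 8q - r, -2p - q + 2r)
(p₁, q₁, r₁) = (1.5, -0.5, 5) − 0.1·(0.5, -4.5, 7.5) = (1.45, -0.05, 4.25)
(p₂, q₂, r₂) = (1.45, -0.05, 4.25) − 0.1·(2.95, -0.3, 5.65) = (1.155, -0.02, 3.685)
(p₃, q₃, r₃) = (1.155, -0.02, 3.685) − 0.1·(1.81, -0.38, 5.08) = (0.974, 0.018, 3.177)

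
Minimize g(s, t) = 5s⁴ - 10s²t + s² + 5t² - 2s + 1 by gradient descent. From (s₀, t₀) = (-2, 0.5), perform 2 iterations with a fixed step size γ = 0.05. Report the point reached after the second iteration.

∇g = (20s³ - 20st + 2s - 2, -10s² + 10t)
Step 1: at (-2, 0.5), ∇g = (-146, -35) → (-2, 0.5) − 0.05·(-146, -35) = (5.3, 2.25)
Step 2: at (5.3, 2.25), ∇g = (2747.64, -258.4) → (5.3, 2.25) − 0.05·(2747.64, -258.4) = (-132.082, 15.17)

(-132.082, 15.17)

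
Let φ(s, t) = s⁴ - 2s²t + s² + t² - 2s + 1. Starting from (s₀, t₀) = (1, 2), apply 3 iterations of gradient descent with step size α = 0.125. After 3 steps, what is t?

∇φ = (4s³ - 4st + 2s - 2, -2s² + 2t)
Step 1: at (1, 2), ∇φ = (-4, 2) → (1, 2) − 0.125·(-4, 2) = (1.5, 1.75)
Step 2: at (1.5, 1.75), ∇φ = (4, -1) → (1.5, 1.75) − 0.125·(4, -1) = (1, 1.875)
Step 3: at (1, 1.875), ∇φ = (-3.5, 1.75) → (1, 1.875) − 0.125·(-3.5, 1.75) = (1.4375, 1.65625)
t = 1.65625

1.65625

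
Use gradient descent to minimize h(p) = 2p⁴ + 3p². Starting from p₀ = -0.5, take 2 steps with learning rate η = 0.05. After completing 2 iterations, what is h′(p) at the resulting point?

-1.258435067904

h′(p) = 8p³ + 6p
Step 1: h′(-0.5) = -4; p₁ = -0.5 − 0.05·(-4) = -0.3
Step 2: h′(-0.3) = -2.016; p₂ = -0.3 − 0.05·(-2.016) = -0.1992
h′(p) at (-0.1992) = -1.258435067904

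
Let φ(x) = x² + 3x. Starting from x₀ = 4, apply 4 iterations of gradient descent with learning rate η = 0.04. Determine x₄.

φ′(x) = 2x + 3
Step 1: φ′(4) = 11; x₁ = 4 − 0.04·11 = 3.56
Step 2: φ′(3.56) = 10.12; x₂ = 3.56 − 0.04·10.12 = 3.1552
Step 3: φ′(3.1552) = 9.3104; x₃ = 3.1552 − 0.04·9.3104 = 2.782784
Step 4: φ′(2.782784) = 8.565568; x₄ = 2.782784 − 0.04·8.565568 = 2.44016128

2.44016128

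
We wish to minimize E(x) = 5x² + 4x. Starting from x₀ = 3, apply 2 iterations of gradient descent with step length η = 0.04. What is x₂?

0.824

E′(x) = 10x + 4
Step 1: E′(3) = 34; x₁ = 3 − 0.04·34 = 1.64
Step 2: E′(1.64) = 20.4; x₂ = 1.64 − 0.04·20.4 = 0.824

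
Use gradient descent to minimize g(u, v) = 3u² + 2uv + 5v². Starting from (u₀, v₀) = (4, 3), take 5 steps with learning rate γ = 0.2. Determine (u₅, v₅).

(-3.54368, -8.5552)

∇g = (6u + 2v, 2u + 10v)
(u₁, v₁) = (4, 3) − 0.2·(30, 38) = (-2, -4.6)
(u₂, v₂) = (-2, -4.6) − 0.2·(-21.2, -50) = (2.24, 5.4)
(u₃, v₃) = (2.24, 5.4) − 0.2·(24.24, 58.48) = (-2.608, -6.296)
(u₄, v₄) = (-2.608, -6.296) − 0.2·(-28.24, -68.176) = (3.04, 7.3392)
(u₅, v₅) = (3.04, 7.3392) − 0.2·(32.9184, 79.472) = (-3.54368, -8.5552)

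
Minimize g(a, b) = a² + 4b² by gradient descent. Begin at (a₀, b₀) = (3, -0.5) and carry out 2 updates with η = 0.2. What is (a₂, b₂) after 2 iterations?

(1.08, -0.18)

∇g = (2a, 8b)
(a₁, b₁) = (3, -0.5) − 0.2·(6, -4) = (1.8, 0.3)
(a₂, b₂) = (1.8, 0.3) − 0.2·(3.6, 2.4) = (1.08, -0.18)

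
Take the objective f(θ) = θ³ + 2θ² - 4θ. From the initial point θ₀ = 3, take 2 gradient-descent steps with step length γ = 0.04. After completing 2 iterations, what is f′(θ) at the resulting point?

5.08419072

f′(θ) = 3θ² + 4θ - 4
Step 1: f′(3) = 35; θ₁ = 3 − 0.04·35 = 1.6
Step 2: f′(1.6) = 10.08; θ₂ = 1.6 − 0.04·10.08 = 1.1968
f′(θ) at (1.1968) = 5.08419072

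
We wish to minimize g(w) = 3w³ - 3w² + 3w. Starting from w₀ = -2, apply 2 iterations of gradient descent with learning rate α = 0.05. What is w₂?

g′(w) = 9w² - 6w + 3
Step 1: g′(-2) = 51; w₁ = -2 − 0.05·51 = -4.55
Step 2: g′(-4.55) = 216.6225; w₂ = -4.55 − 0.05·216.6225 = -15.381125

-15.381125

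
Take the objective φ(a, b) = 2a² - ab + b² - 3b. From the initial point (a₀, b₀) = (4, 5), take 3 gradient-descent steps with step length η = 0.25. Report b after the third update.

∇φ = (4a - b, -a + 2b - 3)
Step 1: at (4, 5), ∇φ = (11, 3) → (4, 5) − 0.25·(11, 3) = (1.25, 4.25)
Step 2: at (1.25, 4.25), ∇φ = (0.75, 4.25) → (1.25, 4.25) − 0.25·(0.75, 4.25) = (1.0625, 3.1875)
Step 3: at (1.0625, 3.1875), ∇φ = (1.0625, 2.3125) → (1.0625, 3.1875) − 0.25·(1.0625, 2.3125) = (0.796875, 2.609375)
b = 2.609375

2.609375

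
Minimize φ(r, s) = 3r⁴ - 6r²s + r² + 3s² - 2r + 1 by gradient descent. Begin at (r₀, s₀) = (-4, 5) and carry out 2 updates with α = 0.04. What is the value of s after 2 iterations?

79.474496

∇φ = (12r³ - 12rs + 2r - 2, -6r² + 6s)
Step 1: at (-4, 5), ∇φ = (-538, -66) → (-4, 5) − 0.04·(-538, -66) = (17.52, 7.64)
Step 2: at (17.52, 7.64), ∇φ = (62960.058496, -1795.8624) → (17.52, 7.64) − 0.04·(62960.058496, -1795.8624) = (-2500.88233984, 79.474496)
s = 79.474496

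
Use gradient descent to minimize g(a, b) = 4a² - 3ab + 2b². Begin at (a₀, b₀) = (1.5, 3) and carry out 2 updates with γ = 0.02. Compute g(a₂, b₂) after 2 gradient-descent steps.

∇g = (8a - 3b, -3a + 4b)
(a₁, b₁) = (1.5, 3) − 0.02·(3, 7.5) = (1.44, 2.85)
(a₂, b₂) = (1.44, 2.85) − 0.02·(2.97, 7.08) = (1.3806, 2.7084)
g(1.3806, 2.7084) = 11.07743544

11.07743544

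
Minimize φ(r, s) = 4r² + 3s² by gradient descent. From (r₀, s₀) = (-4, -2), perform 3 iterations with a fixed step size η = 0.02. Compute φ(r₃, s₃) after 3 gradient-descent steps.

28.055923064832

∇φ = (8r, 6s)
Step 1: at (-4, -2), ∇φ = (-32, -12) → (-4, -2) − 0.02·(-32, -12) = (-3.36, -1.76)
Step 2: at (-3.36, -1.76), ∇φ = (-26.88, -10.56) → (-3.36, -1.76) − 0.02·(-26.88, -10.56) = (-2.8224, -1.5488)
Step 3: at (-2.8224, -1.5488), ∇φ = (-22.5792, -9.2928) → (-2.8224, -1.5488) − 0.02·(-22.5792, -9.2928) = (-2.370816, -1.362944)
φ(-2.370816, -1.362944) = 28.055923064832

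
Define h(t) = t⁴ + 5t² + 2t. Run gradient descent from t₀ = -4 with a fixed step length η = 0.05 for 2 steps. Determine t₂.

h′(t) = 4t³ + 10t + 2
Step 1: h′(-4) = -294; t₁ = -4 − 0.05·(-294) = 10.7
Step 2: h′(10.7) = 5009.172; t₂ = 10.7 − 0.05·5009.172 = -239.7586

-239.7586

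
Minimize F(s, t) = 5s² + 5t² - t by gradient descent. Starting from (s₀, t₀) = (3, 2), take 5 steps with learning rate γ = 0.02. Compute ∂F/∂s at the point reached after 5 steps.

∇F = (10s, 10t - 1)
(s₁, t₁) = (3, 2) − 0.02·(30, 19) = (2.4, 1.62)
(s₂, t₂) = (2.4, 1.62) − 0.02·(24, 15.2) = (1.92, 1.316)
(s₃, t₃) = (1.92, 1.316) − 0.02·(19.2, 12.16) = (1.536, 1.0728)
(s₄, t₄) = (1.536, 1.0728) − 0.02·(15.36, 9.728) = (1.2288, 0.87824)
(s₅, t₅) = (1.2288, 0.87824) − 0.02·(12.288, 7.7824) = (0.98304, 0.722592)
∂F/∂s at (0.98304, 0.722592) = 9.8304

9.8304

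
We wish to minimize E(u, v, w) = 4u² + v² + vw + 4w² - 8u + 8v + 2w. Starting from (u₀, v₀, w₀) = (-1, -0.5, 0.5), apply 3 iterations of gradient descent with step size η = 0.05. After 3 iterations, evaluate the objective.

∇E = (8u - 8, 2v + w + 8, v + 8w + 2)
(u₁, v₁, w₁) = (-1, -0.5, 0.5) − 0.05·(-16, 7.5, 5.5) = (-0.2, -0.875, 0.225)
(u₂, v₂, w₂) = (-0.2, -0.875, 0.225) − 0.05·(-9.6, 6.475, 2.925) = (0.28, -1.19875, 0.07875)
(u₃, v₃, w₃) = (0.28, -1.19875, 0.07875) − 0.05·(-5.76, 5.68125, 1.43125) = (0.568, -1.4828125, 0.0071875)
E(0.568, -1.4828125, 0.0071875) = -12.9133471640625

-12.9133471640625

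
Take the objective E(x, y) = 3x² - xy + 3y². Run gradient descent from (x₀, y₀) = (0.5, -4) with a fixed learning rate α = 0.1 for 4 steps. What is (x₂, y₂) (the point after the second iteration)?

(-0.235, -0.64)

∇E = (6x - y, -x + 6y)
Step 1: at (0.5, -4), ∇E = (7, -24.5) → (0.5, -4) − 0.1·(7, -24.5) = (-0.2, -1.55)
Step 2: at (-0.2, -1.55), ∇E = (0.35, -9.1) → (-0.2, -1.55) − 0.1·(0.35, -9.1) = (-0.235, -0.64)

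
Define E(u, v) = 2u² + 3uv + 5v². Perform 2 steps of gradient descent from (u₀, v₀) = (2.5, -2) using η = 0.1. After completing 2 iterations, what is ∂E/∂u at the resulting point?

4.05

∇E = (4u + 3v, 3u + 10v)
Step 1: at (2.5, -2), ∇E = (4, -12.5) → (2.5, -2) − 0.1·(4, -12.5) = (2.1, -0.75)
Step 2: at (2.1, -0.75), ∇E = (6.15, -1.2) → (2.1, -0.75) − 0.1·(6.15, -1.2) = (1.485, -0.63)
∂E/∂u at (1.485, -0.63) = 4.05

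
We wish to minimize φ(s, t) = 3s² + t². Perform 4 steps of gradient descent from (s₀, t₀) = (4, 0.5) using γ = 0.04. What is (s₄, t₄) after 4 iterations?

∇φ = (6s, 2t)
(s₁, t₁) = (4, 0.5) − 0.04·(24, 1) = (3.04, 0.46)
(s₂, t₂) = (3.04, 0.46) − 0.04·(18.24, 0.92) = (2.3104, 0.4232)
(s₃, t₃) = (2.3104, 0.4232) − 0.04·(13.8624, 0.8464) = (1.755904, 0.389344)
(s₄, t₄) = (1.755904, 0.389344) − 0.04·(10.535424, 0.778688) = (1.33448704, 0.35819648)

(1.33448704, 0.35819648)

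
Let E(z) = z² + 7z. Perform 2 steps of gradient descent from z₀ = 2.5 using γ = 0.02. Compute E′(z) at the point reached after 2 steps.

11.0592

E′(z) = 2z + 7
z₁ = 2.5 − 0.02·12 = 2.26
z₂ = 2.26 − 0.02·11.52 = 2.0296
E′(z) at (2.0296) = 11.0592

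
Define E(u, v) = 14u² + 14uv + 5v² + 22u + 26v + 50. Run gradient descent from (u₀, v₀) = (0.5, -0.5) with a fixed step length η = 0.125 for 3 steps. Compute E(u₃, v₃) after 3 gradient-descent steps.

∇E = (28u + 14v + 22, 14u + 10v + 26)
(u₁, v₁) = (0.5, -0.5) − 0.125·(29, 28) = (-3.125, -4)
(u₂, v₂) = (-3.125, -4) − 0.125·(-121.5, -57.75) = (12.0625, 3.21875)
(u₃, v₃) = (12.0625, 3.21875) − 0.125·(404.8125, 227.0625) = (-38.5390625, -25.1640625)
E(-38.5390625, -25.1640625) = 36084.84722900390625

36084.84722900390625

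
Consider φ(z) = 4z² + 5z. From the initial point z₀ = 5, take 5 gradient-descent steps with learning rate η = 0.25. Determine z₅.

-6.25

φ′(z) = 8z + 5
z₁ = 5 − 0.25·45 = -6.25
z₂ = -6.25 − 0.25·(-45) = 5
z₃ = 5 − 0.25·45 = -6.25
z₄ = -6.25 − 0.25·(-45) = 5
z₅ = 5 − 0.25·45 = -6.25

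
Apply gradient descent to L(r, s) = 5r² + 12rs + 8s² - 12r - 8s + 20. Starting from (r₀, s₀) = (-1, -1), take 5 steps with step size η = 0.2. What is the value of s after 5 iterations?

∇L = (10r + 12s - 12, 12r + 16s - 8)
Step 1: at (-1, -1), ∇L = (-34, -36) → (-1, -1) − 0.2·(-34, -36) = (5.8, 6.2)
Step 2: at (5.8, 6.2), ∇L = (120.4, 160.8) → (5.8, 6.2) − 0.2·(120.4, 160.8) = (-18.28, -25.96)
Step 3: at (-18.28, -25.96), ∇L = (-506.32, -642.72) → (-18.28, -25.96) − 0.2·(-506.32, -642.72) = (82.984, 102.584)
Step 4: at (82.984, 102.584), ∇L = (2048.848, 2629.152) → (82.984, 102.584) − 0.2·(2048.848, 2629.152) = (-326.7856, -423.2464)
Step 5: at (-326.7856, -423.2464), ∇L = (-8358.8128, -10701.3696) → (-326.7856, -423.2464) − 0.2·(-8358.8128, -10701.3696) = (1344.97696, 1717.02752)
s = 1717.02752

1717.02752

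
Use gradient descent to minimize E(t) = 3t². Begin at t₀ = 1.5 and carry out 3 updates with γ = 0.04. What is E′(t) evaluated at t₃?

E′(t) = 6t
Step 1: E′(1.5) = 9; t₁ = 1.5 − 0.04·9 = 1.14
Step 2: E′(1.14) = 6.84; t₂ = 1.14 − 0.04·6.84 = 0.8664
Step 3: E′(0.8664) = 5.1984; t₃ = 0.8664 − 0.04·5.1984 = 0.658464
E′(t) at (0.658464) = 3.950784

3.950784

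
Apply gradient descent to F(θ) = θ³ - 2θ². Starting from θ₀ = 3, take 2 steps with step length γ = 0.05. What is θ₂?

1.940625

F′(θ) = 3θ² - 4θ
θ₁ = 3 − 0.05·15 = 2.25
θ₂ = 2.25 − 0.05·6.1875 = 1.940625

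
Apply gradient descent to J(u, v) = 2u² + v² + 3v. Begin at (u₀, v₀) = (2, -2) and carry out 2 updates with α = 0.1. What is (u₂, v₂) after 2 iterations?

∇J = (4u, 2v + 3)
Step 1: at (2, -2), ∇J = (8, -1) → (2, -2) − 0.1·(8, -1) = (1.2, -1.9)
Step 2: at (1.2, -1.9), ∇J = (4.8, -0.8) → (1.2, -1.9) − 0.1·(4.8, -0.8) = (0.72, -1.82)

(0.72, -1.82)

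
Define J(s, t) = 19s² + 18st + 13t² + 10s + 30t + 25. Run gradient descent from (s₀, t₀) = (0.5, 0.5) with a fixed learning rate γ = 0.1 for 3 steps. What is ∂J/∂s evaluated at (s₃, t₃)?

∇J = (38s + 18t + 10, 18s + 26t + 30)
(s₁, t₁) = (0.5, 0.5) − 0.1·(38, 52) = (-3.3, -4.7)
(s₂, t₂) = (-3.3, -4.7) − 0.1·(-200, -151.6) = (16.7, 10.46)
(s₃, t₃) = (16.7, 10.46) − 0.1·(832.88, 602.56) = (-66.588, -49.796)
∂J/∂s at (-66.588, -49.796) = -3416.672

-3416.672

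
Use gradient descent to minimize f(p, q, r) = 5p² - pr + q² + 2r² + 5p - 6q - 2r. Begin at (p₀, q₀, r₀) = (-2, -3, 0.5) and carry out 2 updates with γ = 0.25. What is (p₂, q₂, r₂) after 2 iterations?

(-4.0625, 1.5, 0.96875)

∇f = (10p - r + 5, 2q - 6, -p + 4r - 2)
(p₁, q₁, r₁) = (-2, -3, 0.5) − 0.25·(-15.5, -12, 2) = (1.875, 0, 0)
(p₂, q₂, r₂) = (1.875, 0, 0) − 0.25·(23.75, -6, -3.875) = (-4.0625, 1.5, 0.96875)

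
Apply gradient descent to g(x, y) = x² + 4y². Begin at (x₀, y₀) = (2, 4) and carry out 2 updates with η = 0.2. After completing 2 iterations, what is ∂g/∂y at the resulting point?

∇g = (2x, 8y)
(x₁, y₁) = (2, 4) − 0.2·(4, 32) = (1.2, -2.4)
(x₂, y₂) = (1.2, -2.4) − 0.2·(2.4, -19.2) = (0.72, 1.44)
∂g/∂y at (0.72, 1.44) = 11.52

11.52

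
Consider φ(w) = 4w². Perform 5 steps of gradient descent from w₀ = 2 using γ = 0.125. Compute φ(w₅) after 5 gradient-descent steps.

φ′(w) = 8w
Step 1: φ′(2) = 16; w₁ = 2 − 0.125·16 = 0
Step 2: φ′(0) = 0; w₂ = 0 − 0.125·0 = 0
Step 3: φ′(0) = 0; w₃ = 0 − 0.125·0 = 0
Step 4: φ′(0) = 0; w₄ = 0 − 0.125·0 = 0
Step 5: φ′(0) = 0; w₅ = 0 − 0.125·0 = 0
φ(0) = 0

0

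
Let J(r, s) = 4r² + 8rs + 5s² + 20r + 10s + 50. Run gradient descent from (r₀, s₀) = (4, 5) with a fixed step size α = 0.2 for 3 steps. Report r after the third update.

-74.752

∇J = (8r + 8s + 20, 8r + 10s + 10)
(r₁, s₁) = (4, 5) − 0.2·(92, 92) = (-14.4, -13.4)
(r₂, s₂) = (-14.4, -13.4) − 0.2·(-202.4, -239.2) = (26.08, 34.44)
(r₃, s₃) = (26.08, 34.44) − 0.2·(504.16, 563.04) = (-74.752, -78.168)
r = -74.752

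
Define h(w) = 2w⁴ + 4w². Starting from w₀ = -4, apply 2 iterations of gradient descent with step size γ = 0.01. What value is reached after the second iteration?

h′(w) = 8w³ + 8w
w₁ = -4 − 0.01·(-544) = 1.44
w₂ = 1.44 − 0.01·35.407872 = 1.08592128

1.08592128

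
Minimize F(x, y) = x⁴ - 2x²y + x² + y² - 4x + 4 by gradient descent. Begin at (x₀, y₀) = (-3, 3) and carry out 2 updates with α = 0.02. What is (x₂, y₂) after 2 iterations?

(-1.37687552, 3.184384)

∇F = (4x³ - 4xy + 2x - 4, -2x² + 2y)
Step 1: at (-3, 3), ∇F = (-82, -12) → (-3, 3) − 0.02·(-82, -12) = (-1.36, 3.24)
Step 2: at (-1.36, 3.24), ∇F = (0.843776, 2.7808) → (-1.36, 3.24) − 0.02·(0.843776, 2.7808) = (-1.37687552, 3.184384)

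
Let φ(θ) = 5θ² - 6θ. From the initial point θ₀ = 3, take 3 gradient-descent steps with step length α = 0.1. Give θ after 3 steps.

0.6

φ′(θ) = 10θ - 6
Step 1: φ′(3) = 24; θ₁ = 3 − 0.1·24 = 0.6
Step 2: φ′(0.6) = 0; θ₂ = 0.6 − 0.1·0 = 0.6
Step 3: φ′(0.6) = 0; θ₃ = 0.6 − 0.1·0 = 0.6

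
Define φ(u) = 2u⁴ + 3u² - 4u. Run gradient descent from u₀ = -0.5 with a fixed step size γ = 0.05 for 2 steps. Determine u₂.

φ′(u) = 8u³ + 6u - 4
u₁ = -0.5 − 0.05·(-8) = -0.1
u₂ = -0.1 − 0.05·(-4.608) = 0.1304

0.1304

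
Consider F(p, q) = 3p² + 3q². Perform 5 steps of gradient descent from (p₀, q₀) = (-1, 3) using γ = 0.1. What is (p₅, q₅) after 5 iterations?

(-0.01024, 0.03072)

∇F = (6p, 6q)
(p₁, q₁) = (-1, 3) − 0.1·(-6, 18) = (-0.4, 1.2)
(p₂, q₂) = (-0.4, 1.2) − 0.1·(-2.4, 7.2) = (-0.16, 0.48)
(p₃, q₃) = (-0.16, 0.48) − 0.1·(-0.96, 2.88) = (-0.064, 0.192)
(p₄, q₄) = (-0.064, 0.192) − 0.1·(-0.384, 1.152) = (-0.0256, 0.0768)
(p₅, q₅) = (-0.0256, 0.0768) − 0.1·(-0.1536, 0.4608) = (-0.01024, 0.03072)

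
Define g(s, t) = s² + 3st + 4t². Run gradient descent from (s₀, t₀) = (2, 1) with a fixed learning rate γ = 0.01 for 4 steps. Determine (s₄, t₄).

∇g = (2s + 3t, 3s + 8t)
Step 1: at (2, 1), ∇g = (7, 14) → (2, 1) − 0.01·(7, 14) = (1.93, 0.86)
Step 2: at (1.93, 0.86), ∇g = (6.44, 12.67) → (1.93, 0.86) − 0.01·(6.44, 12.67) = (1.8656, 0.7333)
Step 3: at (1.8656, 0.7333), ∇g = (5.9311, 11.4632) → (1.8656, 0.7333) − 0.01·(5.9311, 11.4632) = (1.806289, 0.618668)
Step 4: at (1.806289, 0.618668), ∇g = (5.468582, 10.368211) → (1.806289, 0.618668) − 0.01·(5.468582, 10.368211) = (1.75160318, 0.51498589)

(1.75160318, 0.51498589)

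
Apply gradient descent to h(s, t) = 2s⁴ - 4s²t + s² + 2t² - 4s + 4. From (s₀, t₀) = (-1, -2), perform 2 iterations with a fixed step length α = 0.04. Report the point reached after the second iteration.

(0.24416, -1.2704)

∇h = (8s³ - 8st + 2s - 4, -4s² + 4t)
(s₁, t₁) = (-1, -2) − 0.04·(-30, -12) = (0.2, -1.52)
(s₂, t₂) = (0.2, -1.52) − 0.04·(-1.104, -6.24) = (0.24416, -1.2704)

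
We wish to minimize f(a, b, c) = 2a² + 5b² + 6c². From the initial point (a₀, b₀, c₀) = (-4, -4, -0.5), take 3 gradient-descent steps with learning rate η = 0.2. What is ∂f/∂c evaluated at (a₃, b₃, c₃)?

16.464

∇f = (4a, 10b, 12c)
(a₁, b₁, c₁) = (-4, -4, -0.5) − 0.2·(-16, -40, -6) = (-0.8, 4, 0.7)
(a₂, b₂, c₂) = (-0.8, 4, 0.7) − 0.2·(-3.2, 40, 8.4) = (-0.16, -4, -0.98)
(a₃, b₃, c₃) = (-0.16, -4, -0.98) − 0.2·(-0.64, -40, -11.76) = (-0.032, 4, 1.372)
∂f/∂c at (-0.032, 4, 1.372) = 16.464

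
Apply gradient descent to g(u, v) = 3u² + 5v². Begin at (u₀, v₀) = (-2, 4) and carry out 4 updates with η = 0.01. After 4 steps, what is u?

-1.56149792

∇g = (6u, 10v)
Step 1: at (-2, 4), ∇g = (-12, 40) → (-2, 4) − 0.01·(-12, 40) = (-1.88, 3.6)
Step 2: at (-1.88, 3.6), ∇g = (-11.28, 36) → (-1.88, 3.6) − 0.01·(-11.28, 36) = (-1.7672, 3.24)
Step 3: at (-1.7672, 3.24), ∇g = (-10.6032, 32.4) → (-1.7672, 3.24) − 0.01·(-10.6032, 32.4) = (-1.661168, 2.916)
Step 4: at (-1.661168, 2.916), ∇g = (-9.967008, 29.16) → (-1.661168, 2.916) − 0.01·(-9.967008, 29.16) = (-1.56149792, 2.6244)
u = -1.56149792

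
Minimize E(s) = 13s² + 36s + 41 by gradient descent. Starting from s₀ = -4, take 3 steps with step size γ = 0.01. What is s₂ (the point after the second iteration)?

E′(s) = 26s + 36
Step 1: E′(-4) = -68; s₁ = -4 − 0.01·(-68) = -3.32
Step 2: E′(-3.32) = -50.32; s₂ = -3.32 − 0.01·(-50.32) = -2.8168

-2.8168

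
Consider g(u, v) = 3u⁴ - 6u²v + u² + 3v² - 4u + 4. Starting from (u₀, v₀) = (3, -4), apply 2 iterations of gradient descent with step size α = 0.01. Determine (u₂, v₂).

(-0.37956, -2.8534)

∇g = (12u³ - 12uv + 2u - 4, -6u² + 6v)
Step 1: at (3, -4), ∇g = (470, -78) → (3, -4) − 0.01·(470, -78) = (-1.7, -3.22)
Step 2: at (-1.7, -3.22), ∇g = (-132.044, -36.66) → (-1.7, -3.22) − 0.01·(-132.044, -36.66) = (-0.37956, -2.8534)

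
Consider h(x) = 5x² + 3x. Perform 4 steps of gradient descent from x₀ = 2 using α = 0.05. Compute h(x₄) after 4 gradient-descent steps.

h′(x) = 10x + 3
x₁ = 2 − 0.05·23 = 0.85
x₂ = 0.85 − 0.05·11.5 = 0.275
x₃ = 0.275 − 0.05·5.75 = -0.0125
x₄ = -0.0125 − 0.05·2.875 = -0.15625
h(-0.15625) = -0.3466796875

-0.3466796875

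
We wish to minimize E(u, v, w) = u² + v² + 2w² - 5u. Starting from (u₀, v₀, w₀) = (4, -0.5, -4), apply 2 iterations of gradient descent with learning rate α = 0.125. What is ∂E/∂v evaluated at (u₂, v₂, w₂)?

∇E = (2u - 5, 2v, 4w)
(u₁, v₁, w₁) = (4, -0.5, -4) − 0.125·(3, -1, -16) = (3.625, -0.375, -2)
(u₂, v₂, w₂) = (3.625, -0.375, -2) − 0.125·(2.25, -0.75, -8) = (3.34375, -0.28125, -1)
∂E/∂v at (3.34375, -0.28125, -1) = -0.5625

-0.5625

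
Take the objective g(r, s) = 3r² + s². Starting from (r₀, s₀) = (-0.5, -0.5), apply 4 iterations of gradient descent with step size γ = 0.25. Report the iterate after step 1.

∇g = (6r, 2s)
Step 1: at (-0.5, -0.5), ∇g = (-3, -1) → (-0.5, -0.5) − 0.25·(-3, -1) = (0.25, -0.25)

(0.25, -0.25)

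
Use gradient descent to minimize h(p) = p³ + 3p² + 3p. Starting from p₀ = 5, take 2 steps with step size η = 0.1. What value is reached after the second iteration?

h′(p) = 3p² + 6p + 3
p₁ = 5 − 0.1·108 = -5.8
p₂ = -5.8 − 0.1·69.12 = -12.712

-12.712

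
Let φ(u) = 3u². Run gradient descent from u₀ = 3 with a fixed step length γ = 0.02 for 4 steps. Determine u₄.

φ′(u) = 6u
u₁ = 3 − 0.02·18 = 2.64
u₂ = 2.64 − 0.02·15.84 = 2.3232
u₃ = 2.3232 − 0.02·13.9392 = 2.044416
u₄ = 2.044416 − 0.02·12.266496 = 1.79908608

1.79908608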